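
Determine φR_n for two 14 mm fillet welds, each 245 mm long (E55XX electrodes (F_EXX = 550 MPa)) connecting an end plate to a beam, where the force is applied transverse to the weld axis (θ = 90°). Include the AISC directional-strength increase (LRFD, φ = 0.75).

t_e = 0.707 × 14 = 9.898 mm; A_we = 9.898 × 490 = 4850 mm².
Directional factor: 1.0 + 0.5 sin^1.5(90°) = 1.5.
F_nw = 0.6 × 550 × 1.5 = 495 MPa.
φR_n = 0.75 × 495 × 4850 × 10⁻³ = 1801 kN.

φR_n ≈ 1800 kN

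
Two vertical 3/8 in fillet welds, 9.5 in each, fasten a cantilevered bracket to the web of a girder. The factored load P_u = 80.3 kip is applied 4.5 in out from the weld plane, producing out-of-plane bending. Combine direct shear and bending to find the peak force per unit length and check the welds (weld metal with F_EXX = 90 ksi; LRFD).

f_max ≈ 12.7 kip/in; NOT adequate

L_w = 2 × 9.5 = 19 in; section modulus (unit throat) S = 2 × L²/6 = 30.08 in².
Direct shear f_v = P/L_w = 80.3/19 = 4.226 kip/in.
Moment M = P × e = 80.3 × 4.5 = 361.35 kip·in; bending f_b = M/S = 12.01 kip/in.
f_max = √(f_v² + f_b²) = √(4.226² + 12.01²) = 12.73 kip/in.
φr_n = 0.75 × 0.6 × 90 × (0.707 × 0.375) = 10.74 kip/in → NOT adequate.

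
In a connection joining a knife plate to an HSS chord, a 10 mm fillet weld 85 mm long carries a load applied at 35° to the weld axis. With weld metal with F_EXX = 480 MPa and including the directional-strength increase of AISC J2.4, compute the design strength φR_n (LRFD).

t_e = 0.707 × 10 = 7.07 mm; A_we = 7.07 × 85 = 600.9 mm².
Directional factor: 1.0 + 0.5 sin^1.5(35°) = 1.217.
F_nw = 0.6 × 480 × 1.217 = 350.6 MPa.
φR_n = 0.75 × 350.6 × 600.9 × 10⁻³ = 158 kN.

φR_n ≈ 158 kN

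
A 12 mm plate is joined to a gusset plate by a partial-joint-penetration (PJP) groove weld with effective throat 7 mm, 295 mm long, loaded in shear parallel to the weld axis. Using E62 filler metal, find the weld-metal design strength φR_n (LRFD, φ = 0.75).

E62XX → F_EXX = 620 MPa.
Effective throat (given) t_e = 7 mm.
A_we = 7 × 295 = 2065 mm².
F_nw = 0.6 F_EXX = 372 MPa.
φR_n = 0.75 × 372 × 2065 × 10⁻³ = 576.1 kN.

φR_n ≈ 576 kN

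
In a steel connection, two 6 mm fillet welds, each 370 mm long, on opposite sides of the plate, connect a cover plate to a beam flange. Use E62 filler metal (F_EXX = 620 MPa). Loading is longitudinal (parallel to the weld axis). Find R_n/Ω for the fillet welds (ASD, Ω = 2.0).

R_n/Ω ≈ 584 kN

Effective throat t_e = 0.707 × 6 = 4.242 mm.
Total length L = 740 mm; A_we = 4.242 × 740 = 3139 mm².
F_nw = 0.6 F_EXX = 0.6 × 620 = 372 MPa.
R_n = 372 × 3139 × 10⁻³ = 1168 kN; R_n/Ω = 1168/2.0 = 583.9 kN.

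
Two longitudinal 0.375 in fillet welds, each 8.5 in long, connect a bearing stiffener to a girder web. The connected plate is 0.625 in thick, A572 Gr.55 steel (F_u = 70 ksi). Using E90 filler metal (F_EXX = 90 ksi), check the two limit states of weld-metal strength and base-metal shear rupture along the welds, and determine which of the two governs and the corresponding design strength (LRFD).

t_e = 0.707 × 0.375 = 0.2651 in; L = 17 in.
Weld metal: φR_n = 0.75 × 0.6 × 90 × 0.2651 × 17 = 182.5 kip.
Base metal (shear rupture): φR_n = 0.75 × 0.6 × 70 × 0.625 × 17 = 334.7 kip.
Governing: weld metal.

φR_n ≈ 183 kip (weld metal governs)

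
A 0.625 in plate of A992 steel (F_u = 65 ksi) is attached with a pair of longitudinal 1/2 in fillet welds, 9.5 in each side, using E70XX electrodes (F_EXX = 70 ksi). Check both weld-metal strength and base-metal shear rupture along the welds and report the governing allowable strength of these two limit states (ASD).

R_n/Ω ≈ 141 kip (weld metal governs)

t_e = 0.707 × 0.5 = 0.3535 in; L = 19 in.
Weld metal: R_n/Ω = (1/2.0) × 0.6 × 70 × 0.3535 × 19 = 141 kip.
Base metal (shear rupture): R_n/Ω = (1/2.0) × 0.6 × 65 × 0.625 × 19 = 231.6 kip.
Governing: weld metal.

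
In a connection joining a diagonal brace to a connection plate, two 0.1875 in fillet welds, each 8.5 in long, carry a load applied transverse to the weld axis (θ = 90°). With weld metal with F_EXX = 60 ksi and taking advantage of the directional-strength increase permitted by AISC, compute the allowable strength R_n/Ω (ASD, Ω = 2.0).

R_n/Ω ≈ 60.8 kip

t_e = 0.707 × 0.1875 = 0.1326 in; A_we = 0.1326 × 17 = 2.254 in².
Directional factor: 1.0 + 0.5 sin^1.5(90°) = 1.5.
F_nw = 0.6 × 60 × 1.5 = 54 ksi.
R_n/Ω = (54 × 2.254) / 2.0 = 60.85 kip.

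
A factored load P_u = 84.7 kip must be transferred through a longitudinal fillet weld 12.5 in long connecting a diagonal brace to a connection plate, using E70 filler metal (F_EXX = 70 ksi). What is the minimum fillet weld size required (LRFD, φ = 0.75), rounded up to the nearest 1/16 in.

w = 5/16 in

Total weld length L = 12.5 in.
Required throat t_e = P_u / (φ × 0.6 F_EXX × L) = 84.7 / (0.75 × 0.6 × 70 × 12.5) = 0.2151 in.
Required leg w = t_e / 0.707 = 0.3043 in → use 5/16 in.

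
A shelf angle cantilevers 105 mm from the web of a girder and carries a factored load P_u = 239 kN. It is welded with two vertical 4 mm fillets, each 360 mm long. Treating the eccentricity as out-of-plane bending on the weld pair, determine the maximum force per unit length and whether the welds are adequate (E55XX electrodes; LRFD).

E55XX → F_EXX = 550 MPa.
L_w = 2 × 360 = 720 mm; section modulus (unit throat) S = 2 × L²/6 = 43200 mm².
Direct shear f_v = P/L_w = 239×10³/720 = 331.9 N/mm.
Moment M = P × e = 239×10³ × 105 = 25095000 N·mm; bending f_b = M/S = 580.9 N/mm.
f_max = √(f_v² + f_b²) = √(331.9² + 580.9²) = 669.1 N/mm.
φr_n = 0.75 × 0.6 × 550 × (0.707 × 4) = 699.9 N/mm → adequate.

f_max ≈ 669 N/mm; adequate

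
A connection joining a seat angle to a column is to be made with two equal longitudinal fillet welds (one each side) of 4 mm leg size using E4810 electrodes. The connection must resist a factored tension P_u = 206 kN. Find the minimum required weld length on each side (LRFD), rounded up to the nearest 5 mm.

E48XX → F_EXX = 480 MPa.
Throat t_e = 0.707 × 4 = 2.828 mm.
φr_n = 0.75 × 0.6 × 480 × 2.828 × 10⁻³ = 0.6108 kN/mm.
L_req = P_u / φr_n = 206 / 0.6108 = 337.2 mm total.
Per side: 337.2 / 2 = 168.6 mm.
Round up → use L = 170 mm on each side.

L = 170 mm on each side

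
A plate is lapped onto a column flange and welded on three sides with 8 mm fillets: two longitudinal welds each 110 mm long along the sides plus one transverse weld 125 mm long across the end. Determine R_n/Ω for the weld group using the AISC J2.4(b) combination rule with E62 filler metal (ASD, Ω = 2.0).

R_n/Ω ≈ 394 kN

E62XX → F_EXX = 620 MPa.
t_e = 0.707 × 8 = 5.656 mm.
R_nwl = 0.6 × 620 × 5.656 × 220 × 10⁻³ = 462.9 kN (longitudinal, 2 welds).
R_nwt = 0.6 × 620 × 5.656 × 125 × 10⁻³ = 263 kN (transverse, base value).
(i) R_nwl + R_nwt = 725.9 kN; (ii) 0.85 R_nwl + 1.5 R_nwt = 788 kN.
R_n = max = 788 kN [governs: (ii)]; R_n/Ω = 394 kN.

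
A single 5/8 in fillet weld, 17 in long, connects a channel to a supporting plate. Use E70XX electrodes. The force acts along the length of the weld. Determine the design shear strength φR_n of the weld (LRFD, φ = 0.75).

φR_n ≈ 237 kip

E70XX → F_EXX = 70 ksi.
Effective throat t_e = 0.707 × 0.625 = 0.4419 in.
Total length L = 17 in; A_we = 0.4419 × 17 = 7.512 in².
F_nw = 0.6 F_EXX = 0.6 × 70 = 42 ksi.
φR_n = 0.75 × 42 × 7.512 = 236.6 kip.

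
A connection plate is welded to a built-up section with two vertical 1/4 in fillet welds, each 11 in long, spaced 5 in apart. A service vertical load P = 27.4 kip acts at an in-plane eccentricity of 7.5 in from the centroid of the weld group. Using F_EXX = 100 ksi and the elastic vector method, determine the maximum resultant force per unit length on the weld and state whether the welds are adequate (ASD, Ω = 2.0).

f_max ≈ 4.13 kip/in; adequate

Total weld length L_w = 22 in. Treat welds as unit-width lines.
Polar moment about centroid: J = 2[d³/12 + d(b/2)²] = 2[11³/12 + 11×2.5²] = 359.3 in³.
Direct shear f_v = P/L_w = 27.4 / 22 = 1.245 kip/in (vertical).
Torsion M = P·e = 27.4 × 7.5 = 205.5 kip·in.
Critical point at (x, y) = (2.5, 5.5) from centroid. f_tx = M·y/J = 3.145 kip/in; f_ty = M·x/J = 1.43 kip/in.
Resultant f_max = √[f_tx² + (f_v + f_ty)²] = √[3.145² + (1.245 + 1.43)²] = 4.129 kip/in.
Capacity per unit length: r_n/Ω = (1/2.0) × 0.6 × 100 × (0.707 × 0.25) = 5.302 kip/in.
4.129 ≤ 5.302 → adequate.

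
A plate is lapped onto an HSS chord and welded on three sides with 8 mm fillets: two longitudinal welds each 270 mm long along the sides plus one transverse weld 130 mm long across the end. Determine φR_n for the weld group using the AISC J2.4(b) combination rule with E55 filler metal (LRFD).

E55XX → F_EXX = 550 MPa.
t_e = 0.707 × 8 = 5.656 mm.
R_nwl = 0.6 × 550 × 5.656 × 540 × 10⁻³ = 1008 kN (longitudinal, 2 welds).
R_nwt = 0.6 × 550 × 5.656 × 130 × 10⁻³ = 242.6 kN (transverse, base value).
(i) R_nwl + R_nwt = 1251 kN; (ii) 0.85 R_nwl + 1.5 R_nwt = 1221 kN.
R_n = max = 1251 kN [governs: (i)]; φR_n = 937.9 kN.

φR_n ≈ 938 kN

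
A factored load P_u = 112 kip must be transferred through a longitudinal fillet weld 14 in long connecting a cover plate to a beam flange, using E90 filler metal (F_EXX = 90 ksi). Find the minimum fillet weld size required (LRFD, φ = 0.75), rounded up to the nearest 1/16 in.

Total weld length L = 14 in.
Required throat t_e = P_u / (φ × 0.6 F_EXX × L) = 112 / (0.75 × 0.6 × 90 × 14) = 0.1975 in.
Required leg w = t_e / 0.707 = 0.2794 in → use 5/16 in.

w = 5/16 in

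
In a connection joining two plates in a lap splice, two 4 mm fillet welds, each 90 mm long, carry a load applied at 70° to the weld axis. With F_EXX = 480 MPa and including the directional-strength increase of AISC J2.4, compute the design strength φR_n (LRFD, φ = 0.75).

t_e = 0.707 × 4 = 2.828 mm; A_we = 2.828 × 180 = 509 mm².
Directional factor: 1.0 + 0.5 sin^1.5(70°) = 1.455.
F_nw = 0.6 × 480 × 1.455 = 419.2 MPa.
φR_n = 0.75 × 419.2 × 509 × 10⁻³ = 160 kN.

φR_n ≈ 160 kN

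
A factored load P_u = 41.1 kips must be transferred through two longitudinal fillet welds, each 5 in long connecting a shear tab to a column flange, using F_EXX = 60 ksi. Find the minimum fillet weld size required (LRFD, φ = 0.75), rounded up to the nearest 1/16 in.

w = 1/4 in

Total weld length L = 10 in.
Required throat t_e = P_u / (φ × 0.6 F_EXX × L) = 41.1 / (0.75 × 0.6 × 60 × 10) = 0.1522 in.
Required leg w = t_e / 0.707 = 0.2153 in → use 1/4 in.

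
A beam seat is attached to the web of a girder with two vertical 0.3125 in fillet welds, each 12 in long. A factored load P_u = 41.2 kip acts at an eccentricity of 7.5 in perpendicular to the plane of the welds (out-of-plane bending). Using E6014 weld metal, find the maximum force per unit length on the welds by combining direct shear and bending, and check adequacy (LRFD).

f_max ≈ 6.66 kip/in; NOT adequate

E60XX → F_EXX = 60 ksi.
L_w = 2 × 12 = 24 in; section modulus (unit throat) S = 2 × L²/6 = 48 in².
Direct shear f_v = P/L_w = 41.2/24 = 1.717 kip/in.
Moment M = P × e = 41.2 × 7.5 = 309 kip·in; bending f_b = M/S = 6.438 kip/in.
f_max = √(f_v² + f_b²) = √(1.717² + 6.438²) = 6.662 kip/in.
φr_n = 0.75 × 0.6 × 60 × (0.707 × 0.3125) = 5.965 kip/in → NOT adequate.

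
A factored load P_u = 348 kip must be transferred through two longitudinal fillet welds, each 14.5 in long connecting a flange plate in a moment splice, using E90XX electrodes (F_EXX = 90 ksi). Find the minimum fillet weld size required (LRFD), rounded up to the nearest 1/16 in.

w = 7/16 in

Total weld length L = 29 in.
Required throat t_e = P_u / (φ × 0.6 F_EXX × L) = 348 / (0.75 × 0.6 × 90 × 29) = 0.2963 in.
Required leg w = t_e / 0.707 = 0.4191 in → use 7/16 in.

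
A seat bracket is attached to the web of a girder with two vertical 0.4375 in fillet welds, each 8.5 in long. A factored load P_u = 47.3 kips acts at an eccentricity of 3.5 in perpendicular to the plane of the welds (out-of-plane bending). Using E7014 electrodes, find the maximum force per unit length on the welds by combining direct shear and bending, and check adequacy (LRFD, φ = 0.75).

E70XX → F_EXX = 70 ksi.
L_w = 2 × 8.5 = 17 in; section modulus (unit throat) S = 2 × L²/6 = 24.08 in².
Direct shear f_v = P/L_w = 47.3/17 = 2.782 kip/in.
Moment M = P × e = 47.3 × 3.5 = 165.55 kip·in; bending f_b = M/S = 6.874 kip/in.
f_max = √(f_v² + f_b²) = √(2.782² + 6.874²) = 7.416 kip/in.
φr_n = 0.75 × 0.6 × 70 × (0.707 × 0.4375) = 9.743 kip/in → adequate.

f_max ≈ 7.42 kip/in; adequate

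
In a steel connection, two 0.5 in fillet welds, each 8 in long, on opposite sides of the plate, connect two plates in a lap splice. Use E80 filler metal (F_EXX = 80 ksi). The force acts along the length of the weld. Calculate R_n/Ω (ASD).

Effective throat t_e = 0.707 × 0.5 = 0.3535 in.
Total length L = 16 in; A_we = 0.3535 × 16 = 5.656 in².
F_nw = 0.6 F_EXX = 0.6 × 80 = 48 ksi.
R_n = 48 × 5.656 = 271.5 kips; R_n/Ω = 271.5/2.0 = 135.7 kips.

R_n/Ω ≈ 136 kips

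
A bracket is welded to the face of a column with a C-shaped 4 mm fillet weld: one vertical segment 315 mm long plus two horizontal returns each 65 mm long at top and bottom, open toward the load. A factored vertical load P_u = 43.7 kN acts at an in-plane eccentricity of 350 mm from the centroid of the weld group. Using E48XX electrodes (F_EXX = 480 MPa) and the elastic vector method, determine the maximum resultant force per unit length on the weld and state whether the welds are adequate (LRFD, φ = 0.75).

f_max ≈ 470 N/mm; adequate

Total weld length L_w = 445 mm. Treat welds as unit-width lines.
Centroid: x̄ = 2×65×32.5 / 445 = 9.494 mm from the vertical weld.
Polar moment about centroid: J = I_x + I_y = [315³/12 + 2×65×157.5²] + [315×9.494² + 2(65³/12 + 65×23.01²)] = 5972000 mm³.
Direct shear f_v = P/L_w = 43.7×10³ / 445 = 98.2 N/mm (vertical).
Torsion M = P·e = 43.7×10³ × 350 = 15295000 N·mm.
Critical point at (x, y) = (55.51, 157.5) from centroid. f_tx = M·y/J = 403.3 N/mm; f_ty = M·x/J = 142.1 N/mm.
Resultant f_max = √[f_tx² + (f_v + f_ty)²] = √[403.3² + (98.2 + 142.1)²] = 469.5 N/mm.
Capacity per unit length: φr_n = 0.75 × 0.6 × 480 × (0.707 × 4) = 610.8 N/mm.
469.5 ≤ 610.8 → adequate.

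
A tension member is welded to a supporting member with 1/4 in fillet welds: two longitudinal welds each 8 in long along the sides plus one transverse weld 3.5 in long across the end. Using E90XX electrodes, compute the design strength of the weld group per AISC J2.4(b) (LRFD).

φR_n ≈ 140 kips

E90XX → F_EXX = 90 ksi.
t_e = 0.707 × 0.25 = 0.1767 in.
R_nwl = 0.6 × 90 × 0.1767 × 16 = 152.7 kips (longitudinal, 2 welds).
R_nwt = 0.6 × 90 × 0.1767 × 3.5 = 33.41 kips (transverse, base value).
(i) R_nwl + R_nwt = 186.1 kips; (ii) 0.85 R_nwl + 1.5 R_nwt = 179.9 kips.
R_n = max = 186.1 kips [governs: (i)]; φR_n = 139.6 kips.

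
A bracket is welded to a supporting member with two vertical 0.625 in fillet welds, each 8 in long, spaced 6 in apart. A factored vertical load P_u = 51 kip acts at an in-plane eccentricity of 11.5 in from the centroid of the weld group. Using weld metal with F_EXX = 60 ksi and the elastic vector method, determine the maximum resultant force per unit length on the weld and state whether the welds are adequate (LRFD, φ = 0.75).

f_max ≈ 14.9 kip/in; NOT adequate

Total weld length L_w = 16 in. Treat welds as unit-width lines.
Polar moment about centroid: J = 2[d³/12 + d(b/2)²] = 2[8³/12 + 8×3²] = 229.3 in³.
Direct shear f_v = P/L_w = 51 / 16 = 3.188 kip/in (vertical).
Torsion M = P·e = 51 × 11.5 = 586.5 kip·in.
Critical point at (x, y) = (3, 4) from centroid. f_tx = M·y/J = 10.23 kip/in; f_ty = M·x/J = 7.672 kip/in.
Resultant f_max = √[f_tx² + (f_v + f_ty)²] = √[10.23² + (3.188 + 7.672)²] = 14.92 kip/in.
Capacity per unit length: φr_n = 0.75 × 0.6 × 60 × (0.707 × 0.625) = 11.93 kip/in.
14.92 > 11.93 → NOT adequate.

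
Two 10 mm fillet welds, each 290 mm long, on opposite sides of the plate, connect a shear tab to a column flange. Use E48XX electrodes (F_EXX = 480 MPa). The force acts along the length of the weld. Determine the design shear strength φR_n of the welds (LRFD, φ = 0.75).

Effective throat t_e = 0.707 × 10 = 7.07 mm.
Total length L = 580 mm; A_we = 7.07 × 580 = 4101 mm².
F_nw = 0.6 F_EXX = 0.6 × 480 = 288 MPa.
φR_n = 0.75 × 288 × 4101 × 10⁻³ = 885.7 kN.

φR_n ≈ 886 kN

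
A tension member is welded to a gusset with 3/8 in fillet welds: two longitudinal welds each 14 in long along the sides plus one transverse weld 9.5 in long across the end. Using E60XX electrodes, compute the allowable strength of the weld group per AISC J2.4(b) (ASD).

E60XX → F_EXX = 60 ksi.
t_e = 0.707 × 0.375 = 0.2651 in.
R_nwl = 0.6 × 60 × 0.2651 × 28 = 267.2 kips (longitudinal, 2 welds).
R_nwt = 0.6 × 60 × 0.2651 × 9.5 = 90.67 kips (transverse, base value).
(i) R_nwl + R_nwt = 357.9 kips; (ii) 0.85 R_nwl + 1.5 R_nwt = 363.2 kips.
R_n = max = 363.2 kips [governs: (ii)]; R_n/Ω = 181.6 kips.

R_n/Ω ≈ 182 kips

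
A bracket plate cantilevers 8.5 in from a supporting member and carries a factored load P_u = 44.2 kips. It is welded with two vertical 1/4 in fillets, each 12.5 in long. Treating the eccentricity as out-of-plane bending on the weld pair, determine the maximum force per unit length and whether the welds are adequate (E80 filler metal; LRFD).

f_max ≈ 7.43 kip/in; NOT adequate

E80XX → F_EXX = 80 ksi.
L_w = 2 × 12.5 = 25 in; section modulus (unit throat) S = 2 × L²/6 = 52.08 in².
Direct shear f_v = P/L_w = 44.2/25 = 1.768 kip/in.
Moment M = P × e = 44.2 × 8.5 = 375.7 kip·in; bending f_b = M/S = 7.213 kip/in.
f_max = √(f_v² + f_b²) = √(1.768² + 7.213²) = 7.427 kip/in.
φr_n = 0.75 × 0.6 × 80 × (0.707 × 0.25) = 6.363 kip/in → NOT adequate.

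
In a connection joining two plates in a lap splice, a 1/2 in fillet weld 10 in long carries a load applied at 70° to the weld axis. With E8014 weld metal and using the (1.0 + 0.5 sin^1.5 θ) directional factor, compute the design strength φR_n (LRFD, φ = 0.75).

E80XX → F_EXX = 80 ksi.
t_e = 0.707 × 0.5 = 0.3535 in; A_we = 0.3535 × 10 = 3.535 in².
Directional factor: 1.0 + 0.5 sin^1.5(70°) = 1.455.
F_nw = 0.6 × 80 × 1.455 = 69.86 ksi.
φR_n = 0.75 × 69.86 × 3.535 = 185.2 kip.

φR_n ≈ 185 kip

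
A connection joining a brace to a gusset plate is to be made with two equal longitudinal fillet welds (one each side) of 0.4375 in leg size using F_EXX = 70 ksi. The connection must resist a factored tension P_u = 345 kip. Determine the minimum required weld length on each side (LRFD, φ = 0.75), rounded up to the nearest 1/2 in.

Throat t_e = 0.707 × 0.4375 = 0.3093 in.
φr_n = 0.75 × 0.6 × 70 × 0.3093 = 9.743 kip/in.
L_req = P_u / φr_n = 345 / 9.743 = 35.41 in total.
Per side: 35.41 / 2 = 17.7 in.
Round up → use L = 18 in on each side.

L = 18 in on each side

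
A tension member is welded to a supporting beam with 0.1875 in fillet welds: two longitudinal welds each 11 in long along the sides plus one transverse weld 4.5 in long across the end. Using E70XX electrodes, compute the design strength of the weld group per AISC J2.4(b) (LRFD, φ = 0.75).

E70XX → F_EXX = 70 ksi.
t_e = 0.707 × 0.1875 = 0.1326 in.
R_nwl = 0.6 × 70 × 0.1326 × 22 = 122.5 kip (longitudinal, 2 welds).
R_nwt = 0.6 × 70 × 0.1326 × 4.5 = 25.05 kip (transverse, base value).
(i) R_nwl + R_nwt = 147.5 kip; (ii) 0.85 R_nwl + 1.5 R_nwt = 141.7 kip.
R_n = max = 147.5 kip [governs: (i)]; φR_n = 110.7 kip.

φR_n ≈ 111 kip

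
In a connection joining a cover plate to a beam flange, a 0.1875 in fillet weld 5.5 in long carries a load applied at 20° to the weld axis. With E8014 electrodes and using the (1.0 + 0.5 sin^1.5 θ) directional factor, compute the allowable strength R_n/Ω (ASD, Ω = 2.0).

R_n/Ω ≈ 19.2 kip

E80XX → F_EXX = 80 ksi.
t_e = 0.707 × 0.1875 = 0.1326 in; A_we = 0.1326 × 5.5 = 0.7291 in².
Directional factor: 1.0 + 0.5 sin^1.5(20°) = 1.1.
F_nw = 0.6 × 80 × 1.1 = 52.8 ksi.
R_n/Ω = (52.8 × 0.7291) / 2.0 = 19.25 kip.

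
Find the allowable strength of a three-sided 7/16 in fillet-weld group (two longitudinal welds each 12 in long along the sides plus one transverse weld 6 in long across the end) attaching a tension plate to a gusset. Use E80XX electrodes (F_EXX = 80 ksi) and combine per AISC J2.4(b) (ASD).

t_e = 0.707 × 0.4375 = 0.3093 in.
R_nwl = 0.6 × 80 × 0.3093 × 24 = 356.3 kips (longitudinal, 2 welds).
R_nwt = 0.6 × 80 × 0.3093 × 6 = 89.08 kips (transverse, base value).
(i) R_nwl + R_nwt = 445.4 kips; (ii) 0.85 R_nwl + 1.5 R_nwt = 436.5 kips.
R_n = max = 445.4 kips [governs: (i)]; R_n/Ω = 222.7 kips.

R_n/Ω ≈ 223 kips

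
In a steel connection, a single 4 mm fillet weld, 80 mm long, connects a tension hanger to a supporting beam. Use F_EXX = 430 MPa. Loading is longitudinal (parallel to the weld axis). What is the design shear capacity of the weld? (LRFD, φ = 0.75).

Effective throat t_e = 0.707 × 4 = 2.828 mm.
Total length L = 80 mm; A_we = 2.828 × 80 = 226.2 mm².
F_nw = 0.6 F_EXX = 0.6 × 430 = 258 MPa.
φR_n = 0.75 × 258 × 226.2 × 10⁻³ = 43.78 kN.

φR_n ≈ 43.8 kN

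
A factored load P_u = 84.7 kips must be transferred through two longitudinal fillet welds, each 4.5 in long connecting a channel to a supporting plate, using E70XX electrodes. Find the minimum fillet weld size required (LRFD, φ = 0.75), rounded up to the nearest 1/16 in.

E70XX → F_EXX = 70 ksi.
Total weld length L = 9 in.
Required throat t_e = P_u / (φ × 0.6 F_EXX × L) = 84.7 / (0.75 × 0.6 × 70 × 9) = 0.2988 in.
Required leg w = t_e / 0.707 = 0.4226 in → use 7/16 in.

w = 7/16 in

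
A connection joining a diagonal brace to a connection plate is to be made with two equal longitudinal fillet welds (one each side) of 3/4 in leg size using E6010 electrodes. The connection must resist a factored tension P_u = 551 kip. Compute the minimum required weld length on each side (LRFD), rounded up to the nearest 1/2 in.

L = 19.5 in on each side

E60XX → F_EXX = 60 ksi.
Throat t_e = 0.707 × 0.75 = 0.5302 in.
φr_n = 0.75 × 0.6 × 60 × 0.5302 = 14.32 kip/in.
L_req = P_u / φr_n = 551 / 14.32 = 38.49 in total.
Per side: 38.49 / 2 = 19.24 in.
Round up → use L = 19.5 in on each side.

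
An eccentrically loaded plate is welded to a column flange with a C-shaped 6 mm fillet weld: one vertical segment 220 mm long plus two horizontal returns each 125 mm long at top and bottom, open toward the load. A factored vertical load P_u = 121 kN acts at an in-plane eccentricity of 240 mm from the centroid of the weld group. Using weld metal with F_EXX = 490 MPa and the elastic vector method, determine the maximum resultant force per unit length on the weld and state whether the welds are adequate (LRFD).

Total weld length L_w = 470 mm. Treat welds as unit-width lines.
Centroid: x̄ = 2×125×62.5 / 470 = 33.24 mm from the vertical weld.
Polar moment about centroid: J = I_x + I_y = [220³/12 + 2×125×110²] + [220×33.24² + 2(125³/12 + 125×29.26²)] = 4695000 mm³.
Direct shear f_v = P/L_w = 121×10³ / 470 = 257.4 N/mm (vertical).
Torsion M = P·e = 121×10³ × 240 = 29040000 N·mm.
Critical point at (x, y) = (91.76, 110) from centroid. f_tx = M·y/J = 680.4 N/mm; f_ty = M·x/J = 567.5 N/mm.
Resultant f_max = √[f_tx² + (f_v + f_ty)²] = √[680.4² + (257.4 + 567.5)²] = 1069 N/mm.
Capacity per unit length: φr_n = 0.75 × 0.6 × 490 × (0.707 × 6) = 935.4 N/mm.
1069 > 935.4 → NOT adequate.

f_max ≈ 1070 N/mm; NOT adequate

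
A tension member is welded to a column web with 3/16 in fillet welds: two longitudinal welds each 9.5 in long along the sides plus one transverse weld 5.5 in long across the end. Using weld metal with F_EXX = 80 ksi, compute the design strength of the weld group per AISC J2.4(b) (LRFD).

φR_n ≈ 117 kip

t_e = 0.707 × 0.1875 = 0.1326 in.
R_nwl = 0.6 × 80 × 0.1326 × 19 = 120.9 kip (longitudinal, 2 welds).
R_nwt = 0.6 × 80 × 0.1326 × 5.5 = 35 kip (transverse, base value).
(i) R_nwl + R_nwt = 155.9 kip; (ii) 0.85 R_nwl + 1.5 R_nwt = 155.3 kip.
R_n = max = 155.9 kip [governs: (i)]; φR_n = 116.9 kip.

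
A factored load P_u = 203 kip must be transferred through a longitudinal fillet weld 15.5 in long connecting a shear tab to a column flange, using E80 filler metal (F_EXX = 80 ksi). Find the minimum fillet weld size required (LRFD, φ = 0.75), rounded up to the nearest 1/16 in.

w = 9/16 in

Total weld length L = 15.5 in.
Required throat t_e = P_u / (φ × 0.6 F_EXX × L) = 203 / (0.75 × 0.6 × 80 × 15.5) = 0.3638 in.
Required leg w = t_e / 0.707 = 0.5146 in → use 9/16 in.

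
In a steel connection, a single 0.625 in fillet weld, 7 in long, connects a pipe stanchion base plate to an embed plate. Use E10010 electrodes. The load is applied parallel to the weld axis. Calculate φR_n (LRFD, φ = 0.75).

E100XX → F_EXX = 100 ksi.
Effective throat t_e = 0.707 × 0.625 = 0.4419 in.
Total length L = 7 in; A_we = 0.4419 × 7 = 3.093 in².
F_nw = 0.6 F_EXX = 0.6 × 100 = 60 ksi.
φR_n = 0.75 × 60 × 3.093 = 139.2 kip.

φR_n ≈ 139 kip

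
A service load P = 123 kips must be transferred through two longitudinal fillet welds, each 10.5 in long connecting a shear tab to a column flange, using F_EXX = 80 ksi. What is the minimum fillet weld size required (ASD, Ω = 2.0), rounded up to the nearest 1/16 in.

Total weld length L = 21 in.
Required throat t_e = P × Ω / (0.6 F_EXX × L) = 123 × 2.0 / (0.6 × 80 × 21) = 0.244 in.
Required leg w = t_e / 0.707 = 0.3452 in → use 3/8 in.

w = 3/8 in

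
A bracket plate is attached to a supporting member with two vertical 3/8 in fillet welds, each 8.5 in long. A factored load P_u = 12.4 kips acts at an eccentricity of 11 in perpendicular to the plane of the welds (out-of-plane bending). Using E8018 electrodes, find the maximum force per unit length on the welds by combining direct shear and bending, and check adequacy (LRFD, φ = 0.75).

E80XX → F_EXX = 80 ksi.
L_w = 2 × 8.5 = 17 in; section modulus (unit throat) S = 2 × L²/6 = 24.08 in².
Direct shear f_v = P/L_w = 12.4/17 = 0.7294 kip/in.
Moment M = P × e = 12.4 × 11 = 136.4 kip·in; bending f_b = M/S = 5.664 kip/in.
f_max = √(f_v² + f_b²) = √(0.7294² + 5.664²) = 5.71 kip/in.
φr_n = 0.75 × 0.6 × 80 × (0.707 × 0.375) = 9.544 kip/in → adequate.

f_max ≈ 5.71 kip/in; adequate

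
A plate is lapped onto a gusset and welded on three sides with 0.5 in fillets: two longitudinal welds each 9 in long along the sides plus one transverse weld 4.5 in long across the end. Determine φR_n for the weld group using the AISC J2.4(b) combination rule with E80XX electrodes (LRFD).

φR_n ≈ 286 kips

E80XX → F_EXX = 80 ksi.
t_e = 0.707 × 0.5 = 0.3535 in.
R_nwl = 0.6 × 80 × 0.3535 × 18 = 305.4 kips (longitudinal, 2 welds).
R_nwt = 0.6 × 80 × 0.3535 × 4.5 = 76.36 kips (transverse, base value).
(i) R_nwl + R_nwt = 381.8 kips; (ii) 0.85 R_nwl + 1.5 R_nwt = 374.1 kips.
R_n = max = 381.8 kips [governs: (i)]; φR_n = 286.3 kips.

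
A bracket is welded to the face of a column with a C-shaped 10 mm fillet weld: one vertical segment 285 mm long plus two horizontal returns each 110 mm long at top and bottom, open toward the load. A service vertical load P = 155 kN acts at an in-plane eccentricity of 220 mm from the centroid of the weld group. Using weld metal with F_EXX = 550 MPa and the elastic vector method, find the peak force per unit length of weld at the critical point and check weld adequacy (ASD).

f_max ≈ 1010 N/mm; adequate

Total weld length L_w = 505 mm. Treat welds as unit-width lines.
Centroid: x̄ = 2×110×55 / 505 = 23.96 mm from the vertical weld.
Polar moment about centroid: J = I_x + I_y = [285³/12 + 2×110×142.5²] + [285×23.96² + 2(110³/12 + 110×31.04²)] = 6994000 mm³.
Direct shear f_v = P/L_w = 155×10³ / 505 = 306.9 N/mm (vertical).
Torsion M = P·e = 155×10³ × 220 = 34100000 N·mm.
Critical point at (x, y) = (86.04, 142.5) from centroid. f_tx = M·y/J = 694.8 N/mm; f_ty = M·x/J = 419.5 N/mm.
Resultant f_max = √[f_tx² + (f_v + f_ty)²] = √[694.8² + (306.9 + 419.5)²] = 1005 N/mm.
Capacity per unit length: r_n/Ω = (1/2.0) × 0.6 × 550 × (0.707 × 10) = 1167 N/mm.
1005 ≤ 1167 → adequate.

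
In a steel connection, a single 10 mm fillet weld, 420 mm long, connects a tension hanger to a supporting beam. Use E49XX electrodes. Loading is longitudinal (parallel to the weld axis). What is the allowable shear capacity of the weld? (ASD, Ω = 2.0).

E49XX → F_EXX = 490 MPa.
Effective throat t_e = 0.707 × 10 = 7.07 mm.
Total length L = 420 mm; A_we = 7.07 × 420 = 2969 mm².
F_nw = 0.6 F_EXX = 0.6 × 490 = 294 MPa.
R_n = 294 × 2969 × 10⁻³ = 873 kN; R_n/Ω = 873/2.0 = 436.5 kN.

R_n/Ω ≈ 437 kN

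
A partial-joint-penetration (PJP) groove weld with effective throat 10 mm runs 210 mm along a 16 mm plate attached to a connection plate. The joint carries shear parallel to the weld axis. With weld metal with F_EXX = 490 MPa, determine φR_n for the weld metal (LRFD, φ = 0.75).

Effective throat (given) t_e = 10 mm.
A_we = 10 × 210 = 2100 mm².
F_nw = 0.6 F_EXX = 294 MPa.
φR_n = 0.75 × 294 × 2100 × 10⁻³ = 463 kN.

φR_n ≈ 463 kN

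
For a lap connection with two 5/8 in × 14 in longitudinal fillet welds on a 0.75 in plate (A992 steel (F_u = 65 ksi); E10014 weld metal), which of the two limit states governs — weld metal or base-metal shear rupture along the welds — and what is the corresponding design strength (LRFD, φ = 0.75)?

E100XX → F_EXX = 100 ksi.
t_e = 0.707 × 0.625 = 0.4419 in; L = 28 in.
Weld metal: φR_n = 0.75 × 0.6 × 100 × 0.4419 × 28 = 556.8 kips.
Base metal (shear rupture): φR_n = 0.75 × 0.6 × 65 × 0.75 × 28 = 614.2 kips.
Governing: weld metal.

φR_n ≈ 557 kips (weld metal governs)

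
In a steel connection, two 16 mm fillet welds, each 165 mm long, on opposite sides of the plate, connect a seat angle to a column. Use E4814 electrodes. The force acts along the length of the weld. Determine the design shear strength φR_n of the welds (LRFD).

E48XX → F_EXX = 480 MPa.
Effective throat t_e = 0.707 × 16 = 11.31 mm.
Total length L = 330 mm; A_we = 11.31 × 330 = 3733 mm².
F_nw = 0.6 F_EXX = 0.6 × 480 = 288 MPa.
φR_n = 0.75 × 288 × 3733 × 10⁻³ = 806.3 kN.

φR_n ≈ 806 kN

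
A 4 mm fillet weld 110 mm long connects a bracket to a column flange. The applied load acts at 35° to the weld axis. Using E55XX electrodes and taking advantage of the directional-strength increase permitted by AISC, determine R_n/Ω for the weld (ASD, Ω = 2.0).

E55XX → F_EXX = 550 MPa.
t_e = 0.707 × 4 = 2.828 mm; A_we = 2.828 × 110 = 311.1 mm².
Directional factor: 1.0 + 0.5 sin^1.5(35°) = 1.217.
F_nw = 0.6 × 550 × 1.217 = 401.7 MPa.
R_n/Ω = (401.7 × 311.1) / 2.0 × 10⁻³ = 62.48 kN.

R_n/Ω ≈ 62.5 kN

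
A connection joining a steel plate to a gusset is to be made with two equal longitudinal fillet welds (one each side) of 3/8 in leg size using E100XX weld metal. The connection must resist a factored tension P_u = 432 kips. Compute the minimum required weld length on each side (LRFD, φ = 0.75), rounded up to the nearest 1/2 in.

L = 18.5 in on each side

E100XX → F_EXX = 100 ksi.
Throat t_e = 0.707 × 0.375 = 0.2651 in.
φr_n = 0.75 × 0.6 × 100 × 0.2651 = 11.93 kips/in.
L_req = P_u / φr_n = 432 / 11.93 = 36.21 in total.
Per side: 36.21 / 2 = 18.1 in.
Round up → use L = 18.5 in on each side.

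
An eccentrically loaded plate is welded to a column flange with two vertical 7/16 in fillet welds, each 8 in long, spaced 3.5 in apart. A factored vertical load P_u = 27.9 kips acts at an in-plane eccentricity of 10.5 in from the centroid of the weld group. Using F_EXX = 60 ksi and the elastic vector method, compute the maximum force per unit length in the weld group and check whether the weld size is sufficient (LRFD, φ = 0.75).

f_max ≈ 10.3 kip/in; NOT adequate

Total weld length L_w = 16 in. Treat welds as unit-width lines.
Polar moment about centroid: J = 2[d³/12 + d(b/2)²] = 2[8³/12 + 8×1.75²] = 134.3 in³.
Direct shear f_v = P/L_w = 27.9 / 16 = 1.744 kip/in (vertical).
Torsion M = P·e = 27.9 × 10.5 = 292.95 kip·in.
Critical point at (x, y) = (1.75, 4) from centroid. f_tx = M·y/J = 8.723 kip/in; f_ty = M·x/J = 3.816 kip/in.
Resultant f_max = √[f_tx² + (f_v + f_ty)²] = √[8.723² + (1.744 + 3.816)²] = 10.34 kip/in.
Capacity per unit length: φr_n = 0.75 × 0.6 × 60 × (0.707 × 0.4375) = 8.351 kip/in.
10.34 > 8.351 → NOT adequate.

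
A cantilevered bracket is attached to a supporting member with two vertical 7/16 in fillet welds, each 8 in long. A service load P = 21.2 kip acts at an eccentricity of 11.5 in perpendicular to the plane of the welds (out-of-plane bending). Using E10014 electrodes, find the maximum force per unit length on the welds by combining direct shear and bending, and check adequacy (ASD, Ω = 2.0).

E100XX → F_EXX = 100 ksi.
L_w = 2 × 8 = 16 in; section modulus (unit throat) S = 2 × L²/6 = 21.33 in².
Direct shear f_v = P/L_w = 21.2/16 = 1.325 kip/in.
Moment M = P × e = 21.2 × 11.5 = 243.8 kip·in; bending f_b = M/S = 11.43 kip/in.
f_max = √(f_v² + f_b²) = √(1.325² + 11.43²) = 11.5 kip/in.
r_n/Ω = (1/2.0) × 0.6 × 100 × (0.707 × 0.4375) = 9.279 kip/in → NOT adequate.

f_max ≈ 11.5 kip/in; NOT adequate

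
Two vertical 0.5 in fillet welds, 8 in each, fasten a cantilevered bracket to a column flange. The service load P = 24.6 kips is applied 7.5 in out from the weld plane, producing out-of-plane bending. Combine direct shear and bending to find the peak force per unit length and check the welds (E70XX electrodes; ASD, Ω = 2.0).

f_max ≈ 8.78 kip/in; NOT adequate

E70XX → F_EXX = 70 ksi.
L_w = 2 × 8 = 16 in; section modulus (unit throat) S = 2 × L²/6 = 21.33 in².
Direct shear f_v = P/L_w = 24.6/16 = 1.538 kip/in.
Moment M = P × e = 24.6 × 7.5 = 184.5 kip·in; bending f_b = M/S = 8.648 kip/in.
f_max = √(f_v² + f_b²) = √(1.538² + 8.648²) = 8.784 kip/in.
r_n/Ω = (1/2.0) × 0.6 × 70 × (0.707 × 0.5) = 7.423 kip/in → NOT adequate.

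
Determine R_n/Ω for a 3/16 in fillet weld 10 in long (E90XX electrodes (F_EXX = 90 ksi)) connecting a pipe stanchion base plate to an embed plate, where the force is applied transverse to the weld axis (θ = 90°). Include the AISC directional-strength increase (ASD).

t_e = 0.707 × 0.1875 = 0.1326 in; A_we = 0.1326 × 10 = 1.326 in².
Directional factor: 1.0 + 0.5 sin^1.5(90°) = 1.5.
F_nw = 0.6 × 90 × 1.5 = 81 ksi.
R_n/Ω = (81 × 1.326) / 2.0 = 53.69 kips.

R_n/Ω ≈ 53.7 kips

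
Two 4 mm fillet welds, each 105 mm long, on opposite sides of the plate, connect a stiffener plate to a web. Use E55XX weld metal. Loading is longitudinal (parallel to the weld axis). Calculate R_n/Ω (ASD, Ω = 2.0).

R_n/Ω ≈ 98 kN

E55XX → F_EXX = 550 MPa.
Effective throat t_e = 0.707 × 4 = 2.828 mm.
Total length L = 210 mm; A_we = 2.828 × 210 = 593.9 mm².
F_nw = 0.6 F_EXX = 0.6 × 550 = 330 MPa.
R_n = 330 × 593.9 × 10⁻³ = 196 kN; R_n/Ω = 196/2.0 = 97.99 kN.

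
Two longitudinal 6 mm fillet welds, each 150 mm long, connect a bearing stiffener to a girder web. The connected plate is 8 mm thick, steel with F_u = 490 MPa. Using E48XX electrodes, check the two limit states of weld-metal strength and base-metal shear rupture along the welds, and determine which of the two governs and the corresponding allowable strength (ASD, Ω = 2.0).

R_n/Ω ≈ 183 kN (weld metal governs)

E48XX → F_EXX = 480 MPa.
t_e = 0.707 × 6 = 4.242 mm; L = 300 mm.
Weld metal: R_n/Ω = (1/2.0) × 0.6 × 480 × 4.242 × 300 × 10⁻³ = 183.3 kN.
Base metal (shear rupture): R_n/Ω = (1/2.0) × 0.6 × 490 × 8 × 300 × 10⁻³ = 352.8 kN.
Governing: weld metal.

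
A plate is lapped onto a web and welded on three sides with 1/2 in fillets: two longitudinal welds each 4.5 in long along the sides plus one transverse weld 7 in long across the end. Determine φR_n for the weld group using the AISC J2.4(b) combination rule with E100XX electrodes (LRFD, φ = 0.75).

φR_n ≈ 289 kips

E100XX → F_EXX = 100 ksi.
t_e = 0.707 × 0.5 = 0.3535 in.
R_nwl = 0.6 × 100 × 0.3535 × 9 = 190.9 kips (longitudinal, 2 welds).
R_nwt = 0.6 × 100 × 0.3535 × 7 = 148.5 kips (transverse, base value).
(i) R_nwl + R_nwt = 339.4 kips; (ii) 0.85 R_nwl + 1.5 R_nwt = 385 kips.
R_n = max = 385 kips [governs: (ii)]; φR_n = 288.7 kips.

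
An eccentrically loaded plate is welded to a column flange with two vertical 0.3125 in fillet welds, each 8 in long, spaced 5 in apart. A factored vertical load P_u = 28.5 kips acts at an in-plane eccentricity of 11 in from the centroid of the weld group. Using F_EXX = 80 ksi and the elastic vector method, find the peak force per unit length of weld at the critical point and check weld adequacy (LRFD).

Total weld length L_w = 16 in. Treat welds as unit-width lines.
Polar moment about centroid: J = 2[d³/12 + d(b/2)²] = 2[8³/12 + 8×2.5²] = 185.3 in³.
Direct shear f_v = P/L_w = 28.5 / 16 = 1.781 kip/in (vertical).
Torsion M = P·e = 28.5 × 11 = 313.5 kip·in.
Critical point at (x, y) = (2.5, 4) from centroid. f_tx = M·y/J = 6.766 kip/in; f_ty = M·x/J = 4.229 kip/in.
Resultant f_max = √[f_tx² + (f_v + f_ty)²] = √[6.766² + (1.781 + 4.229)²] = 9.05 kip/in.
Capacity per unit length: φr_n = 0.75 × 0.6 × 80 × (0.707 × 0.3125) = 7.954 kip/in.
9.05 > 7.954 → NOT adequate.

f_max ≈ 9.05 kip/in; NOT adequate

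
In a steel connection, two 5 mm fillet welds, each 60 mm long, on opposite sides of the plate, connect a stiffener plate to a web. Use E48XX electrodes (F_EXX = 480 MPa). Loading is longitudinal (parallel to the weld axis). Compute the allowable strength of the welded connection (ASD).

Effective throat t_e = 0.707 × 5 = 3.535 mm.
Total length L = 120 mm; A_we = 3.535 × 120 = 424.2 mm².
F_nw = 0.6 F_EXX = 0.6 × 480 = 288 MPa.
R_n = 288 × 424.2 × 10⁻³ = 122.2 kN; R_n/Ω = 122.2/2.0 = 61.08 kN.

R_n/Ω ≈ 61.1 kN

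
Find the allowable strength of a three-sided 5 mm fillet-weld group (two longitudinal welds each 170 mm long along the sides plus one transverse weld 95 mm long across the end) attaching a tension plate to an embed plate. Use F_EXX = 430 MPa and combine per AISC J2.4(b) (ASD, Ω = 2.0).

t_e = 0.707 × 5 = 3.535 mm.
R_nwl = 0.6 × 430 × 3.535 × 340 × 10⁻³ = 310.1 kN (longitudinal, 2 welds).
R_nwt = 0.6 × 430 × 3.535 × 95 × 10⁻³ = 86.64 kN (transverse, base value).
(i) R_nwl + R_nwt = 396.7 kN; (ii) 0.85 R_nwl + 1.5 R_nwt = 393.5 kN.
R_n = max = 396.7 kN [governs: (i)]; R_n/Ω = 198.4 kN.

R_n/Ω ≈ 198 kN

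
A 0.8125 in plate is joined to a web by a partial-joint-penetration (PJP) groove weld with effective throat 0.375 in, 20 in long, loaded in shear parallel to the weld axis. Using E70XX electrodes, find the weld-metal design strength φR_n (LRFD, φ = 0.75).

E70XX → F_EXX = 70 ksi.
Effective throat (given) t_e = 0.375 in.
A_we = 0.375 × 20 = 7.5 in².
F_nw = 0.6 F_EXX = 42 ksi.
φR_n = 0.75 × 42 × 7.5 = 236.2 kips.

φR_n ≈ 236 kips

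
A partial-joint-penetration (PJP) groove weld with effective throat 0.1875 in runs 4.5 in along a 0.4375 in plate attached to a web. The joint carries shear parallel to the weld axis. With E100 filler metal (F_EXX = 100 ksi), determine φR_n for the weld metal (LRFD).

φR_n ≈ 38 kips

Effective throat (given) t_e = 0.1875 in.
A_we = 0.1875 × 4.5 = 0.8438 in².
F_nw = 0.6 F_EXX = 60 ksi.
φR_n = 0.75 × 60 × 0.8438 = 37.97 kips.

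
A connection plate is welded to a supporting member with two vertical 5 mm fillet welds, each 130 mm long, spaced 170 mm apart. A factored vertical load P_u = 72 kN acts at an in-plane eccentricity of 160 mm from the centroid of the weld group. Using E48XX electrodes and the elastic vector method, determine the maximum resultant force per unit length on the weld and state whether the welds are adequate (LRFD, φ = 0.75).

E48XX → F_EXX = 480 MPa.
Total weld length L_w = 260 mm. Treat welds as unit-width lines.
Polar moment about centroid: J = 2[d³/12 + d(b/2)²] = 2[130³/12 + 130×85²] = 2245000 mm³.
Direct shear f_v = P/L_w = 72×10³ / 260 = 276.9 N/mm (vertical).
Torsion M = P·e = 72×10³ × 160 = 11520000 N·mm.
Critical point at (x, y) = (85, 65) from centroid. f_tx = M·y/J = 333.6 N/mm; f_ty = M·x/J = 436.2 N/mm.
Resultant f_max = √[f_tx² + (f_v + f_ty)²] = √[333.6² + (276.9 + 436.2)²] = 787.3 N/mm.
Capacity per unit length: φr_n = 0.75 × 0.6 × 480 × (0.707 × 5) = 763.6 N/mm.
787.3 > 763.6 → NOT adequate.

f_max ≈ 787 N/mm; NOT adequate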